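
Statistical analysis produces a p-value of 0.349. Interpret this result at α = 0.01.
Since p = 0.349 > α = 0.01, fail to reject H₀.
There is insufficient evidence to reject the null hypothesis; the result is not statistically significant at the 0.01 level.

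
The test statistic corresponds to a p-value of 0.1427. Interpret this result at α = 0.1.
Since p = 0.1427 > α = 0.1, fail to reject H₀.
There is insufficient evidence to reject the null hypothesis; the result is not statistically significant at the 0.1 level.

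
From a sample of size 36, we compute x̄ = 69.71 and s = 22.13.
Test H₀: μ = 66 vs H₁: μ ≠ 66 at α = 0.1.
One-sample t-test:
H₀: μ = 66
H₁: μ ≠ 66
df = n - 1 = 35
t = (x̄ - μ₀) / (s/√n) = (69.71 - 66) / (22.13/√36) = 1.006
p-value = 0.3214

Since p-value > α = 0.1, we fail to reject H₀.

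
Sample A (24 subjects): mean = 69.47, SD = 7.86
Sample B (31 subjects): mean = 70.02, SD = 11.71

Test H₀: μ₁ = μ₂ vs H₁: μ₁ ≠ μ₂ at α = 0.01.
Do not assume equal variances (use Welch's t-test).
Welch's two-sample t-test:
H₀: μ₁ = μ₂
H₁: μ₁ ≠ μ₂
s₁²/n₁ = 7.86²/24 = 2.5741,  s₂²/n₂ = 11.71²/31 = 4.4234
SE = √(s₁²/n₁ + s₂²/n₂) = √(2.5741 + 4.4234) = 2.6453
df (Welch-Satterthwaite) = (s₁²/n₁ + s₂²/n₂)² / [(s₁²/n₁)²/(n₁-1) + (s₂²/n₂)²/(n₂-1)] ≈ 52.07
t = (x̄₁ - x̄₂) / SE = (69.47 - 70.02) / 2.6453 = -0.55 / 2.6453 = -0.208
p-value = 0.8361

Since p-value > α = 0.01, we fail to reject H₀.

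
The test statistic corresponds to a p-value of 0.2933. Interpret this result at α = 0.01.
Since p = 0.2933 > α = 0.01, fail to reject H₀.
There is insufficient evidence to reject the null hypothesis; the result is not statistically significant at the 0.01 level.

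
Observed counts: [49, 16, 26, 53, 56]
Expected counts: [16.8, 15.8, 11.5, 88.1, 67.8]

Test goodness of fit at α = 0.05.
Chi-square goodness of fit test:
H₀: observed counts match expected distribution
H₁: observed counts differ from expected distribution
df = k - 1 = 4
χ² = Σ(O - E)²/E
   = (49 - 16.8)²/16.8 + (16 - 15.8)²/15.8 + (26 - 11.5)²/11.5 + (53 - 88.1)²/88.1 + (56 - 67.8)²/67.8
   = 61.717 + 0.003 + 18.283 + 13.984 + 2.054
   = 96.04
p-value < 0.0001

Since p-value < α = 0.05, we reject H₀.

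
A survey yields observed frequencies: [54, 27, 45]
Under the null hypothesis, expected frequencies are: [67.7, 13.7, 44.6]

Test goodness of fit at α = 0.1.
Chi-square goodness of fit test:
H₀: observed counts match expected distribution
H₁: observed counts differ from expected distribution
df = k - 1 = 2
χ² = Σ(O - E)²/E
   = (54 - 67.7)²/67.7 + (27 - 13.7)²/13.7 + (45 - 44.6)²/44.6
   = 2.772 + 12.912 + 0.004
   = 15.69
p-value = 0.0004

Since p-value < α = 0.1, we reject H₀.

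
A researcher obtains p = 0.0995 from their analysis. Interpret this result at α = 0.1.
Since p = 0.0995 < α = 0.1, reject H₀.
There is sufficient evidence to reject the null hypothesis; the result is statistically significant at the 0.1 level.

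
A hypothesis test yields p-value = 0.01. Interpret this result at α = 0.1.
Since p = 0.01 < α = 0.1, reject H₀.
There is sufficient evidence to reject the null hypothesis; the result is statistically significant at the 0.1 level.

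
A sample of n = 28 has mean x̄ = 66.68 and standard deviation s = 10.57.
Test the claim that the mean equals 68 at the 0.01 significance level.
One-sample t-test:
H₀: μ = 68
H₁: μ ≠ 68
df = n - 1 = 27
t = (x̄ - μ₀) / (s/√n) = (66.68 - 68) / (10.57/√28) = -0.661
p-value = 0.5143

Since p-value > α = 0.01, we fail to reject H₀.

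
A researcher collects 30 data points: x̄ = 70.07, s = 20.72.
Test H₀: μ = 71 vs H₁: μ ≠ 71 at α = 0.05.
One-sample t-test:
H₀: μ = 71
H₁: μ ≠ 71
df = n - 1 = 29
t = (x̄ - μ₀) / (s/√n) = (70.07 - 71) / (20.72/√30) = -0.246
p-value = 0.8075

Since p-value > α = 0.05, we fail to reject H₀.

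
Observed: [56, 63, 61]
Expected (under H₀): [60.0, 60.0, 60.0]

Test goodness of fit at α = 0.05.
Chi-square goodness of fit test:
H₀: observed counts match expected distribution
H₁: observed counts differ from expected distribution
df = k - 1 = 2
χ² = Σ(O - E)²/E
   = (56 - 60.0)²/60.0 + (63 - 60.0)²/60.0 + (61 - 60.0)²/60.0
   = 0.267 + 0.150 + 0.017
   = 0.43
p-value = 0.8052

Since p-value > α = 0.05, we fail to reject H₀.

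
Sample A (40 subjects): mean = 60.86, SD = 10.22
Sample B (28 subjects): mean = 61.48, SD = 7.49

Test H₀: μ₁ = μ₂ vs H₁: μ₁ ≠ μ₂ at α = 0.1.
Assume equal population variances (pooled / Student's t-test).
Student's two-sample t-test (equal variances):
H₀: μ₁ = μ₂
H₁: μ₁ ≠ μ₂
df = n₁ + n₂ - 2 = 66
Pooled variance s_p² = [(n₁-1)s₁² + (n₂-1)s₂²] / (n₁ + n₂ - 2) = [(39)(10.22²) + (27)(7.49²)] / 66 = 84.6696
SE = √(s_p²(1/n₁ + 1/n₂)) = √(84.6696 × (1/40 + 1/28)) = 2.2673
t = (x̄₁ - x̄₂) / SE = (60.86 - 61.48) / 2.2673 = -0.62 / 2.2673 = -0.273
p-value = 0.7854

Since p-value > α = 0.1, we fail to reject H₀.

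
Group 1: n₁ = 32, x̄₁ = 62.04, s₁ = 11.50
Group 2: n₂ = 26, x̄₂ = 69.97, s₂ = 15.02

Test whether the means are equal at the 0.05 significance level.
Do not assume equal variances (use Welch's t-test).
Welch's two-sample t-test:
H₀: μ₁ = μ₂
H₁: μ₁ ≠ μ₂
s₁²/n₁ = 11.50²/32 = 4.1328,  s₂²/n₂ = 15.02²/26 = 8.6769
SE = √(s₁²/n₁ + s₂²/n₂) = √(4.1328 + 8.6769) = 3.5791
df (Welch-Satterthwaite) = (s₁²/n₁ + s₂²/n₂)² / [(s₁²/n₁)²/(n₁-1) + (s₂²/n₂)²/(n₂-1)] ≈ 46.06
t = (x̄₁ - x̄₂) / SE = (62.04 - 69.97) / 3.5791 = -7.93 / 3.5791 = -2.216
p-value = 0.0317

Since p-value < α = 0.05, we reject H₀.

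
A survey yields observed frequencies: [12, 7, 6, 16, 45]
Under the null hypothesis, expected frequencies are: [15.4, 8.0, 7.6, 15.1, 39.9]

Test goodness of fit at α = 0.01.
Chi-square goodness of fit test:
H₀: observed counts match expected distribution
H₁: observed counts differ from expected distribution
df = k - 1 = 4
χ² = Σ(O - E)²/E
   = (12 - 15.4)²/15.4 + (7 - 8.0)²/8.0 + (6 - 7.6)²/7.6 + (16 - 15.1)²/15.1 + (45 - 39.9)²/39.9
   = 0.751 + 0.125 + 0.337 + 0.054 + 0.652
   = 1.92
p-value = 0.7508

Since p-value > α = 0.01, we fail to reject H₀.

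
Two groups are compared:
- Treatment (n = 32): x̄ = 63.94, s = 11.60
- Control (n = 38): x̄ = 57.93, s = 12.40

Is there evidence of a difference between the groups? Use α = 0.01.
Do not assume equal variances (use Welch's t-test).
Welch's two-sample t-test:
H₀: μ₁ = μ₂
H₁: μ₁ ≠ μ₂
s₁²/n₁ = 11.60²/32 = 4.2050,  s₂²/n₂ = 12.40²/38 = 4.0463
SE = √(s₁²/n₁ + s₂²/n₂) = √(4.2050 + 4.0463) = 2.8725
df (Welch-Satterthwaite) = (s₁²/n₁ + s₂²/n₂)² / [(s₁²/n₁)²/(n₁-1) + (s₂²/n₂)²/(n₂-1)] ≈ 67.22
t = (x̄₁ - x̄₂) / SE = (63.94 - 57.93) / 2.8725 = 6.01 / 2.8725 = 2.092
p-value = 0.0402

Since p-value > α = 0.01, we fail to reject H₀.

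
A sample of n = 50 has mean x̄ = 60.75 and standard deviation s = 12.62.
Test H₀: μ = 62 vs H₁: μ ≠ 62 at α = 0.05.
One-sample t-test:
H₀: μ = 62
H₁: μ ≠ 62
df = n - 1 = 49
t = (x̄ - μ₀) / (s/√n) = (60.75 - 62) / (12.62/√50) = -0.700
p-value = 0.4870

Since p-value > α = 0.05, we fail to reject H₀.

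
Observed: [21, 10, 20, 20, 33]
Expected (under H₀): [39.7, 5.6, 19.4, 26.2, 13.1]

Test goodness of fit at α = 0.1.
Chi-square goodness of fit test:
H₀: observed counts match expected distribution
H₁: observed counts differ from expected distribution
df = k - 1 = 4
χ² = Σ(O - E)²/E
   = (21 - 39.7)²/39.7 + (10 - 5.6)²/5.6 + (20 - 19.4)²/19.4 + (20 - 26.2)²/26.2 + (33 - 13.1)²/13.1
   = 8.808 + 3.457 + 0.019 + 1.467 + 30.230
   = 43.98
p-value < 0.0001

Since p-value < α = 0.1, we reject H₀.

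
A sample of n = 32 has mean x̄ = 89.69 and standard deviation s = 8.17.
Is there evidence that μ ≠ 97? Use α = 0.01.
One-sample t-test:
H₀: μ = 97
H₁: μ ≠ 97
df = n - 1 = 31
t = (x̄ - μ₀) / (s/√n) = (89.69 - 97) / (8.17/√32) = -5.061
p-value < 0.0001

Since p-value < α = 0.01, we reject H₀.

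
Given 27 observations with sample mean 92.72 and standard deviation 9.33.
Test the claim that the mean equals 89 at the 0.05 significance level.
One-sample t-test:
H₀: μ = 89
H₁: μ ≠ 89
df = n - 1 = 26
t = (x̄ - μ₀) / (s/√n) = (92.72 - 89) / (9.33/√27) = 2.072
p-value = 0.0483

Since p-value < α = 0.05, we reject H₀.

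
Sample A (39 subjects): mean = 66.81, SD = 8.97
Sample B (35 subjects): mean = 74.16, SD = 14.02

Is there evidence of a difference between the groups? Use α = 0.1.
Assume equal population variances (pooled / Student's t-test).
Student's two-sample t-test (equal variances):
H₀: μ₁ = μ₂
H₁: μ₁ ≠ μ₂
df = n₁ + n₂ - 2 = 72
Pooled variance s_p² = [(n₁-1)s₁² + (n₂-1)s₂²] / (n₁ + n₂ - 2) = [(38)(8.97²) + (34)(14.02²)] / 72 = 135.2857
SE = √(s_p²(1/n₁ + 1/n₂)) = √(135.2857 × (1/39 + 1/35)) = 2.7082
t = (x̄₁ - x̄₂) / SE = (66.81 - 74.16) / 2.7082 = -7.35 / 2.7082 = -2.714
p-value = 0.0083

Since p-value < α = 0.1, we reject H₀.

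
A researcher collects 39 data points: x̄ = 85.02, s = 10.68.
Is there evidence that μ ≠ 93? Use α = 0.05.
One-sample t-test:
H₀: μ = 93
H₁: μ ≠ 93
df = n - 1 = 38
t = (x̄ - μ₀) / (s/√n) = (85.02 - 93) / (10.68/√39) = -4.666
p-value < 0.0001

Since p-value < α = 0.05, we reject H₀.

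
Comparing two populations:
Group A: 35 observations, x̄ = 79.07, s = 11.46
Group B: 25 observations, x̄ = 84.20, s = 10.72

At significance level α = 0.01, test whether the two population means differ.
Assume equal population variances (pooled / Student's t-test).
Student's two-sample t-test (equal variances):
H₀: μ₁ = μ₂
H₁: μ₁ ≠ μ₂
df = n₁ + n₂ - 2 = 58
Pooled variance s_p² = [(n₁-1)s₁² + (n₂-1)s₂²] / (n₁ + n₂ - 2) = [(34)(11.46²) + (24)(10.72²)] / 58 = 124.5399
SE = √(s_p²(1/n₁ + 1/n₂)) = √(124.5399 × (1/35 + 1/25)) = 2.9223
t = (x̄₁ - x̄₂) / SE = (79.07 - 84.20) / 2.9223 = -5.13 / 2.9223 = -1.755
p-value = 0.0845

Since p-value > α = 0.01, we fail to reject H₀.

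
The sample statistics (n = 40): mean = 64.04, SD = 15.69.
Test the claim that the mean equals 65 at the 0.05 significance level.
One-sample t-test:
H₀: μ = 65
H₁: μ ≠ 65
df = n - 1 = 39
t = (x̄ - μ₀) / (s/√n) = (64.04 - 65) / (15.69/√40) = -0.387
p-value = 0.7009

Since p-value > α = 0.05, we fail to reject H₀.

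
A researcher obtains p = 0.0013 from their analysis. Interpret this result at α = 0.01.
Since p = 0.0013 < α = 0.01, reject H₀.
There is sufficient evidence to reject the null hypothesis; the result is statistically significant at the 0.01 level.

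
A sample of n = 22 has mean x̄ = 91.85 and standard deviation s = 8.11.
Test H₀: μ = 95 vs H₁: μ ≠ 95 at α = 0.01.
One-sample t-test:
H₀: μ = 95
H₁: μ ≠ 95
df = n - 1 = 21
t = (x̄ - μ₀) / (s/√n) = (91.85 - 95) / (8.11/√22) = -1.822
p-value = 0.0828

Since p-value > α = 0.01, we fail to reject H₀.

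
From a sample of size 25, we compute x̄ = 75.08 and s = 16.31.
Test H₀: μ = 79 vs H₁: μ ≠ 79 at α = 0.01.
One-sample t-test:
H₀: μ = 79
H₁: μ ≠ 79
df = n - 1 = 24
t = (x̄ - μ₀) / (s/√n) = (75.08 - 79) / (16.31/√25) = -1.202
p-value = 0.2412

Since p-value > α = 0.01, we fail to reject H₀.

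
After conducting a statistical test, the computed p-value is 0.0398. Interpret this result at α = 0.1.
Since p = 0.0398 < α = 0.1, reject H₀.
There is sufficient evidence to reject the null hypothesis; the result is statistically significant at the 0.1 level.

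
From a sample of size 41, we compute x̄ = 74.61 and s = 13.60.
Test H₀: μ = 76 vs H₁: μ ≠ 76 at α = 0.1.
One-sample t-test:
H₀: μ = 76
H₁: μ ≠ 76
df = n - 1 = 40
t = (x̄ - μ₀) / (s/√n) = (74.61 - 76) / (13.60/√41) = -0.654
p-value = 0.5166

Since p-value > α = 0.1, we fail to reject H₀.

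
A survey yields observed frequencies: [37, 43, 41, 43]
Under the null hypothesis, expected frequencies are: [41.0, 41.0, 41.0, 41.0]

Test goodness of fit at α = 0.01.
Chi-square goodness of fit test:
H₀: observed counts match expected distribution
H₁: observed counts differ from expected distribution
df = k - 1 = 3
χ² = Σ(O - E)²/E
   = (37 - 41.0)²/41.0 + (43 - 41.0)²/41.0 + (41 - 41.0)²/41.0 + (43 - 41.0)²/41.0
   = 0.390 + 0.098 + 0.000 + 0.098
   = 0.59
p-value = 0.8998

Since p-value > α = 0.01, we fail to reject H₀.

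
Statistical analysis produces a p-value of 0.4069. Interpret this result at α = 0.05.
Since p = 0.4069 > α = 0.05, fail to reject H₀.
There is insufficient evidence to reject the null hypothesis; the result is not statistically significant at the 0.05 level.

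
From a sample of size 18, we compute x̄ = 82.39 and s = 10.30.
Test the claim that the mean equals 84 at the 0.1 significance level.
One-sample t-test:
H₀: μ = 84
H₁: μ ≠ 84
df = n - 1 = 17
t = (x̄ - μ₀) / (s/√n) = (82.39 - 84) / (10.30/√18) = -0.663
p-value = 0.5161

Since p-value > α = 0.1, we fail to reject H₀.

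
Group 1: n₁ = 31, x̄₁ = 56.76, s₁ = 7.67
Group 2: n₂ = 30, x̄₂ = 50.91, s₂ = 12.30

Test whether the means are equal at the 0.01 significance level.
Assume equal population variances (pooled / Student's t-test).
Student's two-sample t-test (equal variances):
H₀: μ₁ = μ₂
H₁: μ₁ ≠ μ₂
df = n₁ + n₂ - 2 = 59
Pooled variance s_p² = [(n₁-1)s₁² + (n₂-1)s₂²] / (n₁ + n₂ - 2) = [(30)(7.67²) + (29)(12.30²)] / 59 = 104.2759
SE = √(s_p²(1/n₁ + 1/n₂)) = √(104.2759 × (1/31 + 1/30)) = 2.6153
t = (x̄₁ - x̄₂) / SE = (56.76 - 50.91) / 2.6153 = 5.85 / 2.6153 = 2.237
p-value = 0.0291

Since p-value > α = 0.01, we fail to reject H₀.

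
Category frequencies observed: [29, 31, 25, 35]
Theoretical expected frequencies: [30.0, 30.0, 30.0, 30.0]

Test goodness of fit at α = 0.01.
Chi-square goodness of fit test:
H₀: observed counts match expected distribution
H₁: observed counts differ from expected distribution
df = k - 1 = 3
χ² = Σ(O - E)²/E
   = (29 - 30.0)²/30.0 + (31 - 30.0)²/30.0 + (25 - 30.0)²/30.0 + (35 - 30.0)²/30.0
   = 0.033 + 0.033 + 0.833 + 0.833
   = 1.73
p-value = 0.6295

Since p-value > α = 0.01, we fail to reject H₀.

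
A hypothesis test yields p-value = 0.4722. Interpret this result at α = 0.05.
Since p = 0.4722 > α = 0.05, fail to reject H₀.
There is insufficient evidence to reject the null hypothesis; the result is not statistically significant at the 0.05 level.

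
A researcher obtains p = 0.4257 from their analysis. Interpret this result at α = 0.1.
Since p = 0.4257 > α = 0.1, fail to reject H₀.
There is insufficient evidence to reject the null hypothesis; the result is not statistically significant at the 0.1 level.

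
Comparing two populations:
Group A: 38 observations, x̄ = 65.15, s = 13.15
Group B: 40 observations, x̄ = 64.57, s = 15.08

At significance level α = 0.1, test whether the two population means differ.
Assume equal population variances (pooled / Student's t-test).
Student's two-sample t-test (equal variances):
H₀: μ₁ = μ₂
H₁: μ₁ ≠ μ₂
df = n₁ + n₂ - 2 = 76
Pooled variance s_p² = [(n₁-1)s₁² + (n₂-1)s₂²] / (n₁ + n₂ - 2) = [(37)(13.15²) + (39)(15.08²)] / 76 = 200.8813
SE = √(s_p²(1/n₁ + 1/n₂)) = √(200.8813 × (1/38 + 1/40)) = 3.2107
t = (x̄₁ - x̄₂) / SE = (65.15 - 64.57) / 3.2107 = 0.58 / 3.2107 = 0.181
p-value = 0.8571

Since p-value > α = 0.1, we fail to reject H₀.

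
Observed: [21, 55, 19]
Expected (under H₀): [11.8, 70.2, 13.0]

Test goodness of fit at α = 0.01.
Chi-square goodness of fit test:
H₀: observed counts match expected distribution
H₁: observed counts differ from expected distribution
df = k - 1 = 2
χ² = Σ(O - E)²/E
   = (21 - 11.8)²/11.8 + (55 - 70.2)²/70.2 + (19 - 13.0)²/13.0
   = 7.173 + 3.291 + 2.769
   = 13.23
p-value = 0.0013

Since p-value < α = 0.01, we reject H₀.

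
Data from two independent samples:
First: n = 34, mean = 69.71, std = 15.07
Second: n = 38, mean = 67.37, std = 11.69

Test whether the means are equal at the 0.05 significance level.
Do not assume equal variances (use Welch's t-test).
Welch's two-sample t-test:
H₀: μ₁ = μ₂
H₁: μ₁ ≠ μ₂
s₁²/n₁ = 15.07²/34 = 6.6796,  s₂²/n₂ = 11.69²/38 = 3.5962
SE = √(s₁²/n₁ + s₂²/n₂) = √(6.6796 + 3.5962) = 3.2056
df (Welch-Satterthwaite) = (s₁²/n₁ + s₂²/n₂)² / [(s₁²/n₁)²/(n₁-1) + (s₂²/n₂)²/(n₂-1)] ≈ 62.06
t = (x̄₁ - x̄₂) / SE = (69.71 - 67.37) / 3.2056 = 2.34 / 3.2056 = 0.730
p-value = 0.4682

Since p-value > α = 0.05, we fail to reject H₀.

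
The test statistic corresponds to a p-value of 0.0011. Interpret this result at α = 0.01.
Since p = 0.0011 < α = 0.01, reject H₀.
There is sufficient evidence to reject the null hypothesis; the result is statistically significant at the 0.01 level.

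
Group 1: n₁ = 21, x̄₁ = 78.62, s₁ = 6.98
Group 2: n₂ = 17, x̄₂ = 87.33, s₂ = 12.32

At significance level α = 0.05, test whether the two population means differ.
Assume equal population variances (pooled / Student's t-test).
Student's two-sample t-test (equal variances):
H₀: μ₁ = μ₂
H₁: μ₁ ≠ μ₂
df = n₁ + n₂ - 2 = 36
Pooled variance s_p² = [(n₁-1)s₁² + (n₂-1)s₂²] / (n₁ + n₂ - 2) = [(20)(6.98²) + (16)(12.32²)] / 36 = 94.5257
SE = √(s_p²(1/n₁ + 1/n₂)) = √(94.5257 × (1/21 + 1/17)) = 3.1720
t = (x̄₁ - x̄₂) / SE = (78.62 - 87.33) / 3.1720 = -8.71 / 3.1720 = -2.746
p-value = 0.0094

Since p-value < α = 0.05, we reject H₀.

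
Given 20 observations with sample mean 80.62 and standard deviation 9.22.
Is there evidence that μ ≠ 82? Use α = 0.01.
One-sample t-test:
H₀: μ = 82
H₁: μ ≠ 82
df = n - 1 = 19
t = (x̄ - μ₀) / (s/√n) = (80.62 - 82) / (9.22/√20) = -0.669
p-value = 0.5113

Since p-value > α = 0.01, we fail to reject H₀.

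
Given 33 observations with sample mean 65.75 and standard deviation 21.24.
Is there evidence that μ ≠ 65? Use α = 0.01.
One-sample t-test:
H₀: μ = 65
H₁: μ ≠ 65
df = n - 1 = 32
t = (x̄ - μ₀) / (s/√n) = (65.75 - 65) / (21.24/√33) = 0.203
p-value = 0.8405

Since p-value > α = 0.01, we fail to reject H₀.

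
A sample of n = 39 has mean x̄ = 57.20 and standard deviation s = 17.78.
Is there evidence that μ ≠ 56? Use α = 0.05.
One-sample t-test:
H₀: μ = 56
H₁: μ ≠ 56
df = n - 1 = 38
t = (x̄ - μ₀) / (s/√n) = (57.20 - 56) / (17.78/√39) = 0.421
p-value = 0.6758

Since p-value > α = 0.05, we fail to reject H₀.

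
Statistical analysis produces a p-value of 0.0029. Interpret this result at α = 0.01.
Since p = 0.0029 < α = 0.01, reject H₀.
There is sufficient evidence to reject the null hypothesis; the result is statistically significant at the 0.01 level.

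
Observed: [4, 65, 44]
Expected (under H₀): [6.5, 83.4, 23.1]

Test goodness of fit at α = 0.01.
Chi-square goodness of fit test:
H₀: observed counts match expected distribution
H₁: observed counts differ from expected distribution
df = k - 1 = 2
χ² = Σ(O - E)²/E
   = (4 - 6.5)²/6.5 + (65 - 83.4)²/83.4 + (44 - 23.1)²/23.1
   = 0.962 + 4.059 + 18.910
   = 23.93
p-value < 0.0001

Since p-value < α = 0.01, we reject H₀.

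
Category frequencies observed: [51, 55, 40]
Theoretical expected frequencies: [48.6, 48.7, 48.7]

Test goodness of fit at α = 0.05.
Chi-square goodness of fit test:
H₀: observed counts match expected distribution
H₁: observed counts differ from expected distribution
df = k - 1 = 2
χ² = Σ(O - E)²/E
   = (51 - 48.6)²/48.6 + (55 - 48.7)²/48.7 + (40 - 48.7)²/48.7
   = 0.119 + 0.815 + 1.554
   = 2.49
p-value = 0.2883

Since p-value > α = 0.05, we fail to reject H₀.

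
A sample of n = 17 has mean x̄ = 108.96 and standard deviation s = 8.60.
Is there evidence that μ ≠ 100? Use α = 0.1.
One-sample t-test:
H₀: μ = 100
H₁: μ ≠ 100
df = n - 1 = 16
t = (x̄ - μ₀) / (s/√n) = (108.96 - 100) / (8.60/√17) = 4.296
p-value = 0.0006

Since p-value < α = 0.1, we reject H₀.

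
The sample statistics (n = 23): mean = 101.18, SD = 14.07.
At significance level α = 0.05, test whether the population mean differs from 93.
One-sample t-test:
H₀: μ = 93
H₁: μ ≠ 93
df = n - 1 = 22
t = (x̄ - μ₀) / (s/√n) = (101.18 - 93) / (14.07/√23) = 2.788
p-value = 0.0107

Since p-value < α = 0.05, we reject H₀.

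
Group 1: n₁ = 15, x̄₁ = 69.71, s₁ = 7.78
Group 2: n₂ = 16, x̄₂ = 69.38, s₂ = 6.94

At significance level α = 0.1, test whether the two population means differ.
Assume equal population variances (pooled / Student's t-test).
Student's two-sample t-test (equal variances):
H₀: μ₁ = μ₂
H₁: μ₁ ≠ μ₂
df = n₁ + n₂ - 2 = 29
Pooled variance s_p² = [(n₁-1)s₁² + (n₂-1)s₂²] / (n₁ + n₂ - 2) = [(14)(7.78²) + (15)(6.94²)] / 29 = 54.1328
SE = √(s_p²(1/n₁ + 1/n₂)) = √(54.1328 × (1/15 + 1/16)) = 2.6443
t = (x̄₁ - x̄₂) / SE = (69.71 - 69.38) / 2.6443 = 0.33 / 2.6443 = 0.125
p-value = 0.9015

Since p-value > α = 0.1, we fail to reject H₀.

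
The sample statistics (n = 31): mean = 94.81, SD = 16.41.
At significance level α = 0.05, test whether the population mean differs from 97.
One-sample t-test:
H₀: μ = 97
H₁: μ ≠ 97
df = n - 1 = 30
t = (x̄ - μ₀) / (s/√n) = (94.81 - 97) / (16.41/√31) = -0.743
p-value = 0.4632

Since p-value > α = 0.05, we fail to reject H₀.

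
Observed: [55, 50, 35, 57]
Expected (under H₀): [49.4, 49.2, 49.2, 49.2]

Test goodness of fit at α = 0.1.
Chi-square goodness of fit test:
H₀: observed counts match expected distribution
H₁: observed counts differ from expected distribution
df = k - 1 = 3
χ² = Σ(O - E)²/E
   = (55 - 49.4)²/49.4 + (50 - 49.2)²/49.2 + (35 - 49.2)²/49.2 + (57 - 49.2)²/49.2
   = 0.635 + 0.013 + 4.098 + 1.237
   = 5.98
p-value = 0.1125

Since p-value > α = 0.1, we fail to reject H₀.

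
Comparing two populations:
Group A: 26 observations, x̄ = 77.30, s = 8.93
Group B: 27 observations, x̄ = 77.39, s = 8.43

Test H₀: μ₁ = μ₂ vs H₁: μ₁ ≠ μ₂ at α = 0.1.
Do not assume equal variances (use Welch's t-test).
Welch's two-sample t-test:
H₀: μ₁ = μ₂
H₁: μ₁ ≠ μ₂
s₁²/n₁ = 8.93²/26 = 3.0671,  s₂²/n₂ = 8.43²/27 = 2.6320
SE = √(s₁²/n₁ + s₂²/n₂) = √(3.0671 + 2.6320) = 2.3873
df (Welch-Satterthwaite) = (s₁²/n₁ + s₂²/n₂)² / [(s₁²/n₁)²/(n₁-1) + (s₂²/n₂)²/(n₂-1)] ≈ 50.53
t = (x̄₁ - x̄₂) / SE = (77.30 - 77.39) / 2.3873 = -0.09 / 2.3873 = -0.038
p-value = 0.9701

Since p-value > α = 0.1, we fail to reject H₀.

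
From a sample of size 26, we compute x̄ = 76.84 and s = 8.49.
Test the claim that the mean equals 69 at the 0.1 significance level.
One-sample t-test:
H₀: μ = 69
H₁: μ ≠ 69
df = n - 1 = 25
t = (x̄ - μ₀) / (s/√n) = (76.84 - 69) / (8.49/√26) = 4.709
p-value = 0.0001

Since p-value < α = 0.1, we reject H₀.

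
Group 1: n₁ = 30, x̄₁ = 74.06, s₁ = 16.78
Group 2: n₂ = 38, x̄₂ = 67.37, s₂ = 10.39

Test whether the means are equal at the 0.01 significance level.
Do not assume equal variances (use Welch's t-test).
Welch's two-sample t-test:
H₀: μ₁ = μ₂
H₁: μ₁ ≠ μ₂
s₁²/n₁ = 16.78²/30 = 9.3856,  s₂²/n₂ = 10.39²/38 = 2.8408
SE = √(s₁²/n₁ + s₂²/n₂) = √(9.3856 + 2.8408) = 3.4966
df (Welch-Satterthwaite) = (s₁²/n₁ + s₂²/n₂)² / [(s₁²/n₁)²/(n₁-1) + (s₂²/n₂)²/(n₂-1)] ≈ 45.92
t = (x̄₁ - x̄₂) / SE = (74.06 - 67.37) / 3.4966 = 6.69 / 3.4966 = 1.913
p-value = 0.0620

Since p-value > α = 0.01, we fail to reject H₀.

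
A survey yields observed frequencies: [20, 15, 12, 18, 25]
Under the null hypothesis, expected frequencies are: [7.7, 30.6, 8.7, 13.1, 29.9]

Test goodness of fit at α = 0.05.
Chi-square goodness of fit test:
H₀: observed counts match expected distribution
H₁: observed counts differ from expected distribution
df = k - 1 = 4
χ² = Σ(O - E)²/E
   = (20 - 7.7)²/7.7 + (15 - 30.6)²/30.6 + (12 - 8.7)²/8.7 + (18 - 13.1)²/13.1 + (25 - 29.9)²/29.9
   = 19.648 + 7.953 + 1.252 + 1.833 + 0.803
   = 31.49
p-value < 0.0001

Since p-value < α = 0.05, we reject H₀.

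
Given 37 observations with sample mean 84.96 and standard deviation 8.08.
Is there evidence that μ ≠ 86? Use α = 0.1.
One-sample t-test:
H₀: μ = 86
H₁: μ ≠ 86
df = n - 1 = 36
t = (x̄ - μ₀) / (s/√n) = (84.96 - 86) / (8.08/√37) = -0.783
p-value = 0.4388

Since p-value > α = 0.1, we fail to reject H₀.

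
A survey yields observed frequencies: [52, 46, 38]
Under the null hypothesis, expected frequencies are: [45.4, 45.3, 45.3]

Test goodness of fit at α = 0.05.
Chi-square goodness of fit test:
H₀: observed counts match expected distribution
H₁: observed counts differ from expected distribution
df = k - 1 = 2
χ² = Σ(O - E)²/E
   = (52 - 45.4)²/45.4 + (46 - 45.3)²/45.3 + (38 - 45.3)²/45.3
   = 0.959 + 0.011 + 1.176
   = 2.15
p-value = 0.3419

Since p-value > α = 0.05, we fail to reject H₀.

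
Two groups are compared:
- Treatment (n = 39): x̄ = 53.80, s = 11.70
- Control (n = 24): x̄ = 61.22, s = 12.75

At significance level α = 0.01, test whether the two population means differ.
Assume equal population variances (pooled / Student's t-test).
Student's two-sample t-test (equal variances):
H₀: μ₁ = μ₂
H₁: μ₁ ≠ μ₂
df = n₁ + n₂ - 2 = 61
Pooled variance s_p² = [(n₁-1)s₁² + (n₂-1)s₂²] / (n₁ + n₂ - 2) = [(38)(11.70²) + (23)(12.75²)] / 61 = 146.5698
SE = √(s_p²(1/n₁ + 1/n₂)) = √(146.5698 × (1/39 + 1/24)) = 3.1409
t = (x̄₁ - x̄₂) / SE = (53.80 - 61.22) / 3.1409 = -7.42 / 3.1409 = -2.362
p-value = 0.0214

Since p-value > α = 0.01, we fail to reject H₀.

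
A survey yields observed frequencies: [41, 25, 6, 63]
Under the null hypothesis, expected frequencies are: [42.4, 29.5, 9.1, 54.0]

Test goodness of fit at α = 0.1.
Chi-square goodness of fit test:
H₀: observed counts match expected distribution
H₁: observed counts differ from expected distribution
df = k - 1 = 3
χ² = Σ(O - E)²/E
   = (41 - 42.4)²/42.4 + (25 - 29.5)²/29.5 + (6 - 9.1)²/9.1 + (63 - 54.0)²/54.0
   = 0.046 + 0.686 + 1.056 + 1.500
   = 3.29
p-value = 0.3492

Since p-value > α = 0.1, we fail to reject H₀.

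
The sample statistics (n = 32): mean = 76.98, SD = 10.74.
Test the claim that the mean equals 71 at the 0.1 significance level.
One-sample t-test:
H₀: μ = 71
H₁: μ ≠ 71
df = n - 1 = 31
t = (x̄ - μ₀) / (s/√n) = (76.98 - 71) / (10.74/√32) = 3.150
p-value = 0.0036

Since p-value < α = 0.1, we reject H₀.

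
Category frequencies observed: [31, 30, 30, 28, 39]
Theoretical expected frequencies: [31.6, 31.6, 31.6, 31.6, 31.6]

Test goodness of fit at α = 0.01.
Chi-square goodness of fit test:
H₀: observed counts match expected distribution
H₁: observed counts differ from expected distribution
df = k - 1 = 4
χ² = Σ(O - E)²/E
   = (31 - 31.6)²/31.6 + (30 - 31.6)²/31.6 + (30 - 31.6)²/31.6 + (28 - 31.6)²/31.6 + (39 - 31.6)²/31.6
   = 0.011 + 0.081 + 0.081 + 0.410 + 1.733
   = 2.32
p-value = 0.6778

Since p-value > α = 0.01, we fail to reject H₀.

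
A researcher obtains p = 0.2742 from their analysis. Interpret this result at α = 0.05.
Since p = 0.2742 > α = 0.05, fail to reject H₀.
There is insufficient evidence to reject the null hypothesis; the result is not statistically significant at the 0.05 level.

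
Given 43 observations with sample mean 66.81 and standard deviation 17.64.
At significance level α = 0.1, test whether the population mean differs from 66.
One-sample t-test:
H₀: μ = 66
H₁: μ ≠ 66
df = n - 1 = 42
t = (x̄ - μ₀) / (s/√n) = (66.81 - 66) / (17.64/√43) = 0.301
p-value = 0.7648

Since p-value > α = 0.1, we fail to reject H₀.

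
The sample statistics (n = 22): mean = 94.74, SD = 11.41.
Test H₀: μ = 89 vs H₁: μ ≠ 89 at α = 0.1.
One-sample t-test:
H₀: μ = 89
H₁: μ ≠ 89
df = n - 1 = 21
t = (x̄ - μ₀) / (s/√n) = (94.74 - 89) / (11.41/√22) = 2.360
p-value = 0.0281

Since p-value < α = 0.1, we reject H₀.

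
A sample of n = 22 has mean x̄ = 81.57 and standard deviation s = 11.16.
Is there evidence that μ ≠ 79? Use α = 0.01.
One-sample t-test:
H₀: μ = 79
H₁: μ ≠ 79
df = n - 1 = 21
t = (x̄ - μ₀) / (s/√n) = (81.57 - 79) / (11.16/√22) = 1.080
p-value = 0.2923

Since p-value > α = 0.01, we fail to reject H₀.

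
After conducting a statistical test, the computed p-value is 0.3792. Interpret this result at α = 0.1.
Since p = 0.3792 > α = 0.1, fail to reject H₀.
There is insufficient evidence to reject the null hypothesis; the result is not statistically significant at the 0.1 level.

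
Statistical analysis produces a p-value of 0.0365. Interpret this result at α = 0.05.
Since p = 0.0365 < α = 0.05, reject H₀.
There is sufficient evidence to reject the null hypothesis; the result is statistically significant at the 0.05 level.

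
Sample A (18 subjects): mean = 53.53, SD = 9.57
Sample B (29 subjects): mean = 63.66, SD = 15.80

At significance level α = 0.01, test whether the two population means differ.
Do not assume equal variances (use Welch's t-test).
Welch's two-sample t-test:
H₀: μ₁ = μ₂
H₁: μ₁ ≠ μ₂
s₁²/n₁ = 9.57²/18 = 5.0880,  s₂²/n₂ = 15.80²/29 = 8.6083
SE = √(s₁²/n₁ + s₂²/n₂) = √(5.0880 + 8.6083) = 3.7009
df (Welch-Satterthwaite) = (s₁²/n₁ + s₂²/n₂)² / [(s₁²/n₁)²/(n₁-1) + (s₂²/n₂)²/(n₂-1)] ≈ 44.99
t = (x̄₁ - x̄₂) / SE = (53.53 - 63.66) / 3.7009 = -10.13 / 3.7009 = -2.737
p-value = 0.0088

Since p-value < α = 0.01, we reject H₀.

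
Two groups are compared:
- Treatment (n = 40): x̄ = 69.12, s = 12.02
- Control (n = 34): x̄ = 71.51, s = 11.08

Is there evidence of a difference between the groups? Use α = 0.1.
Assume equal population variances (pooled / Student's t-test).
Student's two-sample t-test (equal variances):
H₀: μ₁ = μ₂
H₁: μ₁ ≠ μ₂
df = n₁ + n₂ - 2 = 72
Pooled variance s_p² = [(n₁-1)s₁² + (n₂-1)s₂²] / (n₁ + n₂ - 2) = [(39)(12.02²) + (33)(11.08²)] / 72 = 134.5281
SE = √(s_p²(1/n₁ + 1/n₂)) = √(134.5281 × (1/40 + 1/34)) = 2.7055
t = (x̄₁ - x̄₂) / SE = (69.12 - 71.51) / 2.7055 = -2.39 / 2.7055 = -0.883
p-value = 0.3800

Since p-value > α = 0.1, we fail to reject H₀.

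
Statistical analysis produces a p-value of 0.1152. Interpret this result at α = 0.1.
Since p = 0.1152 > α = 0.1, fail to reject H₀.
There is insufficient evidence to reject the null hypothesis; the result is not statistically significant at the 0.1 level.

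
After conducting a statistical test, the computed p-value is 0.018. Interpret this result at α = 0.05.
Since p = 0.018 < α = 0.05, reject H₀.
There is sufficient evidence to reject the null hypothesis; the result is statistically significant at the 0.05 level.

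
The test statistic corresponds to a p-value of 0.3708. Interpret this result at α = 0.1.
Since p = 0.3708 > α = 0.1, fail to reject H₀.
There is insufficient evidence to reject the null hypothesis; the result is not statistically significant at the 0.1 level.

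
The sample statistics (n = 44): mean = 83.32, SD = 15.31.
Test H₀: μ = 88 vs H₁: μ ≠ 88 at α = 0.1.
One-sample t-test:
H₀: μ = 88
H₁: μ ≠ 88
df = n - 1 = 43
t = (x̄ - μ₀) / (s/√n) = (83.32 - 88) / (15.31/√44) = -2.028
p-value = 0.0488

Since p-value < α = 0.1, we reject H₀.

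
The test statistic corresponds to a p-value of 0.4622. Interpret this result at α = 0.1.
Since p = 0.4622 > α = 0.1, fail to reject H₀.
There is insufficient evidence to reject the null hypothesis; the result is not statistically significant at the 0.1 level.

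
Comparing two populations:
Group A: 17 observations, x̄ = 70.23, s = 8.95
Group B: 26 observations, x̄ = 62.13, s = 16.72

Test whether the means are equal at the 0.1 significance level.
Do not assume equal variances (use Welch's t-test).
Welch's two-sample t-test:
H₀: μ₁ = μ₂
H₁: μ₁ ≠ μ₂
s₁²/n₁ = 8.95²/17 = 4.7119,  s₂²/n₂ = 16.72²/26 = 10.7522
SE = √(s₁²/n₁ + s₂²/n₂) = √(4.7119 + 10.7522) = 3.9324
df (Welch-Satterthwaite) = (s₁²/n₁ + s₂²/n₂)² / [(s₁²/n₁)²/(n₁-1) + (s₂²/n₂)²/(n₂-1)] ≈ 39.78
t = (x̄₁ - x̄₂) / SE = (70.23 - 62.13) / 3.9324 = 8.10 / 3.9324 = 2.060
p-value = 0.0460

Since p-value < α = 0.1, we reject H₀.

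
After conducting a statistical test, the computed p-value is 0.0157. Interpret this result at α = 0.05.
Since p = 0.0157 < α = 0.05, reject H₀.
There is sufficient evidence to reject the null hypothesis; the result is statistically significant at the 0.05 level.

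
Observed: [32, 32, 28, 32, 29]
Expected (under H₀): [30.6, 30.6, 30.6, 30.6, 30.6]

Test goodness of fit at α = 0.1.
Chi-square goodness of fit test:
H₀: observed counts match expected distribution
H₁: observed counts differ from expected distribution
df = k - 1 = 4
χ² = Σ(O - E)²/E
   = (32 - 30.6)²/30.6 + (32 - 30.6)²/30.6 + (28 - 30.6)²/30.6 + (32 - 30.6)²/30.6 + (29 - 30.6)²/30.6
   = 0.064 + 0.064 + 0.221 + 0.064 + 0.084
   = 0.50
p-value = 0.9738

Since p-value > α = 0.1, we fail to reject H₀.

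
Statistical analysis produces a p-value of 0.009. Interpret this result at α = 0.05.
Since p = 0.009 < α = 0.05, reject H₀.
There is sufficient evidence to reject the null hypothesis; the result is statistically significant at the 0.05 level.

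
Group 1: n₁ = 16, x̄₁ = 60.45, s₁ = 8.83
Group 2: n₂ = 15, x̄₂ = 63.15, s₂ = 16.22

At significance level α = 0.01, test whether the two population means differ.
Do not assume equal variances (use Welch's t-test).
Welch's two-sample t-test:
H₀: μ₁ = μ₂
H₁: μ₁ ≠ μ₂
s₁²/n₁ = 8.83²/16 = 4.8731,  s₂²/n₂ = 16.22²/15 = 17.5392
SE = √(s₁²/n₁ + s₂²/n₂) = √(4.8731 + 17.5392) = 4.7342
df (Welch-Satterthwaite) = (s₁²/n₁ + s₂²/n₂)² / [(s₁²/n₁)²/(n₁-1) + (s₂²/n₂)²/(n₂-1)] ≈ 21.32
t = (x̄₁ - x̄₂) / SE = (60.45 - 63.15) / 4.7342 = -2.70 / 4.7342 = -0.570
p-value = 0.5744

Since p-value > α = 0.01, we fail to reject H₀.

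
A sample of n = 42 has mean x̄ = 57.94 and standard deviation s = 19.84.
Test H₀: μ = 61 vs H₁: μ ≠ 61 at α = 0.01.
One-sample t-test:
H₀: μ = 61
H₁: μ ≠ 61
df = n - 1 = 41
t = (x̄ - μ₀) / (s/√n) = (57.94 - 61) / (19.84/√42) = -1.000
p-value = 0.3234

Since p-value > α = 0.01, we fail to reject H₀.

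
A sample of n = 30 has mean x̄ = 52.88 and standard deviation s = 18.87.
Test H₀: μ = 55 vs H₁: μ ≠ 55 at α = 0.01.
One-sample t-test:
H₀: μ = 55
H₁: μ ≠ 55
df = n - 1 = 29
t = (x̄ - μ₀) / (s/√n) = (52.88 - 55) / (18.87/√30) = -0.615
p-value = 0.5431

Since p-value > α = 0.01, we fail to reject H₀.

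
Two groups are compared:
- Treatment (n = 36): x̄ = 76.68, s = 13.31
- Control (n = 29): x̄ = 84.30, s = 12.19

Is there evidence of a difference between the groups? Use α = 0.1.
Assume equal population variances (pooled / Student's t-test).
Student's two-sample t-test (equal variances):
H₀: μ₁ = μ₂
H₁: μ₁ ≠ μ₂
df = n₁ + n₂ - 2 = 63
Pooled variance s_p² = [(n₁-1)s₁² + (n₂-1)s₂²] / (n₁ + n₂ - 2) = [(35)(13.31²) + (28)(12.19²)] / 63 = 164.4628
SE = √(s_p²(1/n₁ + 1/n₂)) = √(164.4628 × (1/36 + 1/29)) = 3.1999
t = (x̄₁ - x̄₂) / SE = (76.68 - 84.30) / 3.1999 = -7.62 / 3.1999 = -2.381
p-value = 0.0203

Since p-value < α = 0.1, we reject H₀.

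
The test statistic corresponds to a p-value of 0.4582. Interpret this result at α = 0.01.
Since p = 0.4582 > α = 0.01, fail to reject H₀.
There is insufficient evidence to reject the null hypothesis; the result is not statistically significant at the 0.01 level.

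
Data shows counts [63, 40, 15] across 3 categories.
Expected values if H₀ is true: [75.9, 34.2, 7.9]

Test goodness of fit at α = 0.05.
Chi-square goodness of fit test:
H₀: observed counts match expected distribution
H₁: observed counts differ from expected distribution
df = k - 1 = 2
χ² = Σ(O - E)²/E
   = (63 - 75.9)²/75.9 + (40 - 34.2)²/34.2 + (15 - 7.9)²/7.9
   = 2.192 + 0.984 + 6.381
   = 9.56
p-value = 0.0084

Since p-value < α = 0.05, we reject H₀.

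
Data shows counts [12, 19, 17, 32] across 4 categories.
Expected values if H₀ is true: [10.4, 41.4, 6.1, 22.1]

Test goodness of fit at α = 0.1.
Chi-square goodness of fit test:
H₀: observed counts match expected distribution
H₁: observed counts differ from expected distribution
df = k - 1 = 3
χ² = Σ(O - E)²/E
   = (12 - 10.4)²/10.4 + (19 - 41.4)²/41.4 + (17 - 6.1)²/6.1 + (32 - 22.1)²/22.1
   = 0.246 + 12.120 + 19.477 + 4.435
   = 36.28
p-value < 0.0001

Since p-value < α = 0.1, we reject H₀.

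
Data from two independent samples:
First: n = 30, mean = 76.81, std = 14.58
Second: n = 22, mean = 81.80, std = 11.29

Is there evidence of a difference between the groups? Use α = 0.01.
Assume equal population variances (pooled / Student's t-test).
Student's two-sample t-test (equal variances):
H₀: μ₁ = μ₂
H₁: μ₁ ≠ μ₂
df = n₁ + n₂ - 2 = 50
Pooled variance s_p² = [(n₁-1)s₁² + (n₂-1)s₂²] / (n₁ + n₂ - 2) = [(29)(14.58²) + (21)(11.29²)] / 50 = 176.8292
SE = √(s_p²(1/n₁ + 1/n₂)) = √(176.8292 × (1/30 + 1/22)) = 3.7326
t = (x̄₁ - x̄₂) / SE = (76.81 - 81.80) / 3.7326 = -4.99 / 3.7326 = -1.337
p-value = 0.1873

Since p-value > α = 0.01, we fail to reject H₀.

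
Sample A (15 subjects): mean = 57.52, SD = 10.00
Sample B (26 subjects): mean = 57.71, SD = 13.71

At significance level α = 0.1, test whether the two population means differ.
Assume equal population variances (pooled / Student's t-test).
Student's two-sample t-test (equal variances):
H₀: μ₁ = μ₂
H₁: μ₁ ≠ μ₂
df = n₁ + n₂ - 2 = 39
Pooled variance s_p² = [(n₁-1)s₁² + (n₂-1)s₂²] / (n₁ + n₂ - 2) = [(14)(10.00²) + (25)(13.71²)] / 39 = 156.3872
SE = √(s_p²(1/n₁ + 1/n₂)) = √(156.3872 × (1/15 + 1/26)) = 4.0547
t = (x̄₁ - x̄₂) / SE = (57.52 - 57.71) / 4.0547 = -0.19 / 4.0547 = -0.047
p-value = 0.9629

Since p-value > α = 0.1, we fail to reject H₀.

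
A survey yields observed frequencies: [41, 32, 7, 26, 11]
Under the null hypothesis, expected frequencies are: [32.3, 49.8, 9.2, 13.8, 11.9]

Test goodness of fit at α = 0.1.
Chi-square goodness of fit test:
H₀: observed counts match expected distribution
H₁: observed counts differ from expected distribution
df = k - 1 = 4
χ² = Σ(O - E)²/E
   = (41 - 32.3)²/32.3 + (32 - 49.8)²/49.8 + (7 - 9.2)²/9.2 + (26 - 13.8)²/13.8 + (11 - 11.9)²/11.9
   = 2.343 + 6.362 + 0.526 + 10.786 + 0.068
   = 20.09
p-value = 0.0005

Since p-value < α = 0.1, we reject H₀.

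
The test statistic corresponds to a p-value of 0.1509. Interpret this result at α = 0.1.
Since p = 0.1509 > α = 0.1, fail to reject H₀.
There is insufficient evidence to reject the null hypothesis; the result is not statistically significant at the 0.1 level.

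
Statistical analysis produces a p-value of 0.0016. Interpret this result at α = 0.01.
Since p = 0.0016 < α = 0.01, reject H₀.
There is sufficient evidence to reject the null hypothesis; the result is statistically significant at the 0.01 level.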